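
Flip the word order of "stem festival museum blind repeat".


Original: "stem festival museum blind repeat"
Words (1..n): stem | festival | museum | blind | repeat
Reversed (n..1): repeat | blind | museum | festival | stem
Result = "repeat blind museum festival stem"


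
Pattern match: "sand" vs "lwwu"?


Pattern of "sand": [0, 1, 2, 3]
Pattern of "lwwu": [0, 1, 1, 2]
Patterns do not match
Same pattern = No


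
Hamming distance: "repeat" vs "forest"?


Comparing character by character (same length = 6):
  Pos 0: 'r' vs 'f' !=
  Pos 1: 'e' vs 'o' !=
  Pos 2: 'p' vs 'r' !=
  Pos 3: 'e' vs 'e' =
  Pos 4: 'a' vs 's' !=
  Pos 5: 't' vs 't' =
Hamming distance = 4


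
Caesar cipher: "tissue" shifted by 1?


Word: "tissue"
Shift: 1
Each letter → (letter + shift) mod 26:
  't' (19) + 1 = 20 → 'u'
  'i' (8) + 1 = 9 → 'j'
  's' (18) + 1 = 19 → 't'
  's' (18) + 1 = 19 → 't'
  'u' (20) + 1 = 21 → 'v'
  'e' (4) + 1 = 5 → 'f'
Result = "ujttvf"


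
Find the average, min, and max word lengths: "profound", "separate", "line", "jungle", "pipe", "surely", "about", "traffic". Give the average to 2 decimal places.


Lengths: "profound"=8, "separate"=8, "line"=4, "jungle"=6, "pipe"=4, "surely"=6, "about"=5, "traffic"=7
Sum = 48, Count = 8
Average = 48/8 = 6.00
= avg=6.00, min=4, max=8


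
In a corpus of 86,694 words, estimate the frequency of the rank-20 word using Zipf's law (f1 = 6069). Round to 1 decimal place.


Zipf's law: f(r) = f(1) / r
f(1) = 6069
f(20) = 6069 / 20
= 303.5 occurrences


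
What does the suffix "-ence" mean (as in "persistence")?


Suffix: -ence
Example: persistence (persist + -ence)
Meaning = state of


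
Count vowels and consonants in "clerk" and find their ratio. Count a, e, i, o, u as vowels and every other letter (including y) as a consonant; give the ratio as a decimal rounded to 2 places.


Word: "clerk"
Vowels (a,e,i,o,u): 1
Consonants: 4
Ratio = 1/4
= 0.25


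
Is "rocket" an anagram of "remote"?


Word 1: "remote" → sorted: eemort
Word 2: "rocket" → sorted: cekort
Same letters? eemort != cekort
Anagram = No


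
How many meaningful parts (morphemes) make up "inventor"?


Word: "inventor"
Morphemes: invent / -or
Each morpheme carries meaning
= 2 morphemes


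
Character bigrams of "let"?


Word: "let" (length 3)
Number of bigrams = 3 - 2 + 1 = 2
  Position 0: "le"
  Position 1: "et"
Bigrams = "le", "et"


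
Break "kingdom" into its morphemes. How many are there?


Word: "kingdom"
Morphemes: king / -dom
Each morpheme carries meaning
= 2 morphemes


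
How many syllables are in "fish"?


Word: "fish"
Syllable breakdown: fish
Counting: 1 part
= 1 syllable


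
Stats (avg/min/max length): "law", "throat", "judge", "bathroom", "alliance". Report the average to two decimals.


Lengths: "law"=3, "throat"=6, "judge"=5, "bathroom"=8, "alliance"=8
Sum = 30, Count = 5
Average = 30/5 = 6.00
= avg=6.00, min=3, max=8


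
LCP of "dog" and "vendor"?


Word 1: "dog"
Word 2: "vendor"
Comparing from start:
  Pos 0: 'd' != 'v' (stop)
LCP = "" (length 0)


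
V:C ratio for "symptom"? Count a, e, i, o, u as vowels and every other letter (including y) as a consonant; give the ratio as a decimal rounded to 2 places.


Word: "symptom"
Vowels (a,e,i,o,u): 1
Consonants: 6
Ratio = 1/6
= 0.17


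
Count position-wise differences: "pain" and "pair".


Comparing character by character (same length = 4):
  Pos 0: 'p' vs 'p' =
  Pos 1: 'a' vs 'a' =
  Pos 2: 'i' vs 'i' =
  Pos 3: 'n' vs 'r' !=
Hamming distance = 1


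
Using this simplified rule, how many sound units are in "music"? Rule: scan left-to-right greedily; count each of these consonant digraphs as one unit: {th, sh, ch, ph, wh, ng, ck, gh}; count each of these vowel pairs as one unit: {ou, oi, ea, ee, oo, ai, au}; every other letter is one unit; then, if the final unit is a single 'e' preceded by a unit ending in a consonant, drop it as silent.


Word: "music" (5 letters)
Left-to-right scan:
  (1) 'm' (letter)
  (2) 'u' (letter)
  (3) 's' (letter)
  (4) 'i' (letter)
  (5) 'c' (letter)
Units from scan: 5
Sound units = 5 units


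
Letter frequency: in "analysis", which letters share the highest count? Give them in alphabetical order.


Word: "analysis"
Letter counts:
  'a': 2
  'i': 1
  'l': 1
  'n': 1
  's': 2
  'y': 1
Maximum count = 2
Most frequent = 'a', 's' (2 times each)


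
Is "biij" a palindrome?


Word: "biij"
Reversed: "jiib"
Forward == Backward? biij != jiib
Palindrome = No


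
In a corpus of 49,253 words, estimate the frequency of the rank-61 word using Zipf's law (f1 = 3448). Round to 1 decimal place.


Zipf's law: f(r) = f(1) / r
f(1) = 3448
f(61) = 3448 / 61
= 56.5 occurrences


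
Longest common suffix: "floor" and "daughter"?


Word 1: "floor"
Word 2: "daughter"
Comparing from end:
  Pos -1: 'r' == 'r'
  Pos -2: 'o' != 'e' (stop)
LCS = "r" (length 1)


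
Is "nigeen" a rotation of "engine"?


Word: "engine", Candidate: "nigeen"
Method: check if candidate is substring of word+word
"engineengine" contains "nigeen"? No
Is rotation = No


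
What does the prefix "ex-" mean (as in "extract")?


Prefix: ex-
As in: extract -> ex- + tract
Meaning = out / former


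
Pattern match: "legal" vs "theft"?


Pattern of "legal": [0, 1, 2, 3, 0]
Pattern of "theft": [0, 1, 2, 3, 0]
Patterns match
Same pattern = Yes


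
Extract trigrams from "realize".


Word: "realize" (length 7)
Number of trigrams = 7 - 3 + 1 = 5
  Position 0: "rea"
  Position 1: "eal"
  Position 2: "ali"
  Position 3: "liz"
  Position 4: "ize"
Trigrams = "rea", "eal", "ali", "liz", "ize"


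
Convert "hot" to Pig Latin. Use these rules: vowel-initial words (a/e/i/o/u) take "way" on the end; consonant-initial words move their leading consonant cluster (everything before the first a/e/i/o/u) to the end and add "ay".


Word: "hot"
Starts with consonant(s) → move to end, add 'ay'
Consonant cluster: "h"
Pig Latin = "othay"


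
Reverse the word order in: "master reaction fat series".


Original: "master reaction fat series"
Words (1..n): master | reaction | fat | series
Reversed (n..1): series | fat | reaction | master
Result = "series fat reaction master"


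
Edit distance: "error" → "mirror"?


Word 1: "error" (length 5)
Word 2: "mirror" (length 6)
One optimal edit sequence (insert/delete/substitute each cost 1):
  1. insert 'm'  (+1)
  2. substitute 'e' -> 'i'  (+1)
  3. keep 'r'
  4. keep 'r'
  5. keep 'o'
  6. keep 'r'
Total edit operations: 2
Edit distance = 2


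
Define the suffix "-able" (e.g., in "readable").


Suffix: -able
As in: readable -> read + -able
Meaning = capable of


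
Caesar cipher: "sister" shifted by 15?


Word: "sister"
Shift: 15
Each letter → (letter + shift) mod 26:
  's' (18) + 15 = 7 → 'h'
  'i' (8) + 15 = 23 → 'x'
  's' (18) + 15 = 7 → 'h'
  't' (19) + 15 = 8 → 'i'
  'e' (4) + 15 = 19 → 't'
  'r' (17) + 15 = 6 → 'g'
Result = "hxhitg"


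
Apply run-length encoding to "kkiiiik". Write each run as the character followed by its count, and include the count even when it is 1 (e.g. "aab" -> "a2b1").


String: "kkiiiik"
Scanning for consecutive runs:
  'k' x 2
  'i' x 4
  'k' x 1
RLE = "k2i4k1"


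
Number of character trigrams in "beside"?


Word: "beside" (length 6)
Number of 3-grams = length - 3 + 1 = 6 - 3 + 1
= 4


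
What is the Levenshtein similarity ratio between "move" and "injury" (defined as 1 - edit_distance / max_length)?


Word 1: "move" (length 4)
Word 2: "injury" (length 6)
One optimal edit sequence:
  1. insert 'i'  (+1)
  2. insert 'n'  (+1)
  3. substitute 'm' -> 'j'  (+1)
  4. substitute 'o' -> 'u'  (+1)
  5. substitute 'v' -> 'r'  (+1)
  6. substitute 'e' -> 'y'  (+1)
Edit distance = 6
Max length = max(4, 6) = 6
Similarity = 1 - 6/6
= 0.0000


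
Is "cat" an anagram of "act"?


Word 1: "act" → sorted: act
Word 2: "cat" → sorted: act
Same letters? act == act
Anagram = Yes


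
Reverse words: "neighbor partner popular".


Original: "neighbor partner popular"
Words (1..n): neighbor | partner | popular
Reversed (n..1): popular | partner | neighbor
Result = "popular partner neighbor"


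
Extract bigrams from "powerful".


Word: "powerful" (length 8)
Number of bigrams = 8 - 2 + 1 = 7
  Position 0: "po"
  Position 1: "ow"
  Position 2: "we"
  Position 3: "er"
  Position 4: "rf"
  Position 5: "fu"
  Position 6: "ul"
Bigrams = "po", "ow", "we", "er", "rf", "fu", "ul"


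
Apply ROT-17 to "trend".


Word: "trend"
Shift: 17
Each letter → (letter + shift) mod 26:
  't' (19) + 17 = 10 → 'k'
  'r' (17) + 17 = 8 → 'i'
  'e' (4) + 17 = 21 → 'v'
  'n' (13) + 17 = 4 → 'e'
  'd' (3) + 17 = 20 → 'u'
Result = "kiveu"


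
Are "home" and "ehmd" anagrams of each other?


Word 1: "home" → sorted: ehmo
Word 2: "ehmd" → sorted: dehm
Same letters? ehmo != dehm
Anagram = No


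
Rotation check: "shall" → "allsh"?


Word: "shall", Candidate: "allsh"
Method: check if candidate is substring of word+word
"shallshall" contains "allsh"? Yes
Is rotation = Yes


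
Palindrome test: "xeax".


Word: "xeax"
Reversed: "xaex"
Forward == Backward? xeax != xaex
Palindrome = No


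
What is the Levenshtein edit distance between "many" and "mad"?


Word 1: "many" (length 4)
Word 2: "mad" (length 3)
One optimal edit sequence (insert/delete/substitute each cost 1):
  1. keep 'm'
  2. keep 'a'
  3. delete 'n'  (+1)
  4. substitute 'y' -> 'd'  (+1)
Total edit operations: 2
Edit distance = 2


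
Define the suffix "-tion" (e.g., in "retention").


Suffix: -tion
As in: retention -> retain + -tion, with a spelling change
Meaning = act or process


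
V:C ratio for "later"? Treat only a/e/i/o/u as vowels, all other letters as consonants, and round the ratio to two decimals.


Word: "later"
Vowels (a,e,i,o,u): 2
Consonants: 3
Ratio = 2/3
= 0.67


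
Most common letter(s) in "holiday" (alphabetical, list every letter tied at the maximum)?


Word: "holiday"
Letter counts:
  'a': 1
  'd': 1
  'h': 1
  'i': 1
  'l': 1
  'o': 1
  'y': 1
Maximum count = 1
Most frequent = 'a', 'd', 'h', 'i', 'l', 'o', 'y' (1 time each)


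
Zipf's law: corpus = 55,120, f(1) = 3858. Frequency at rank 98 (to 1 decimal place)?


Zipf's law: f(r) = f(1) / r
f(1) = 3858
f(98) = 3858 / 98
= 39.4 occurrences


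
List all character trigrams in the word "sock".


Word: "sock" (length 4)
Number of trigrams = 4 - 3 + 1 = 2
  Position 0: "soc"
  Position 1: "ock"
Trigrams = "soc", "ock"


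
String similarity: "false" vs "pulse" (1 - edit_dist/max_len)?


Word 1: "false" (length 5)
Word 2: "pulse" (length 5)
One optimal edit sequence:
  1. substitute 'f' -> 'p'  (+1)
  2. substitute 'a' -> 'u'  (+1)
  3. keep 'l'
  4. keep 's'
  5. keep 'e'
Edit distance = 2
Max length = max(5, 5) = 5
Similarity = 1 - 2/5
= 0.6000


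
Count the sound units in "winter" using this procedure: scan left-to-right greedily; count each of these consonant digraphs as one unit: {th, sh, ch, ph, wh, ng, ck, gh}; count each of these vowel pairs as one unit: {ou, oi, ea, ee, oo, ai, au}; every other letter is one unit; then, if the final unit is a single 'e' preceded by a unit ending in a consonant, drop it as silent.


Word: "winter" (6 letters)
Left-to-right scan:
  (1) 'w' (letter)
  (2) 'i' (letter)
  (3) 'n' (letter)
  (4) 't' (letter)
  (5) 'e' (letter)
  (6) 'r' (letter)
Units from scan: 6
Sound units = 6 units


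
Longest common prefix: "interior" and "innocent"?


Word 1: "interior"
Word 2: "innocent"
Comparing from start:
  Pos 0: 'i' == 'i'
  Pos 1: 'n' == 'n'
  Pos 2: 't' != 'n' (stop)
LCP = "in" (length 2)


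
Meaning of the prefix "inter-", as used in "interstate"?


Prefix: inter-
Example: interstate (inter- + state)
Meaning = between


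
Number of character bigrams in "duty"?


Word: "duty" (length 4)
Number of 2-grams = length - 2 + 1 = 4 - 2 + 1
= 3


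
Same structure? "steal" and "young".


Pattern of "steal": [0, 1, 2, 3, 4]
Pattern of "young": [0, 1, 2, 3, 4]
Patterns match
Same pattern = Yes


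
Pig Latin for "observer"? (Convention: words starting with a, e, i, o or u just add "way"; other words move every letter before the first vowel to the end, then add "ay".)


Word: "observer"
Starts with vowel → add 'way'
Pig Latin = "observerway"


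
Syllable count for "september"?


Word: "september"
Syllable breakdown: sep · tem · ber
Counting: 3 parts
= 3 syllables


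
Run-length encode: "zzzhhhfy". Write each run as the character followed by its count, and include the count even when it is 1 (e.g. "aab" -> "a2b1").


String: "zzzhhhfy"
Scanning for consecutive runs:
  'z' x 3
  'h' x 3
  'f' x 1
  'y' x 1
RLE = "z3h3f1y1"


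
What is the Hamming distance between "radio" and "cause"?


Comparing character by character (same length = 5):
  Pos 0: 'r' vs 'c' !=
  Pos 1: 'a' vs 'a' =
  Pos 2: 'd' vs 'u' !=
  Pos 3: 'i' vs 's' !=
  Pos 4: 'o' vs 'e' !=
Hamming distance = 4


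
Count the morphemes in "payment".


Word: "payment"
Morphemes: pay / -ment
Each morpheme carries meaning
= 2 morphemes


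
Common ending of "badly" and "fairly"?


Word 1: "badly"
Word 2: "fairly"
Comparing from end:
  Pos -1: 'y' == 'y'
  Pos -2: 'l' == 'l'
  Pos -3: 'd' != 'r' (stop)
LCS = "ly" (length 2)


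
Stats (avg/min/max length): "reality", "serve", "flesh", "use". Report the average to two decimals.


Lengths: "reality"=7, "serve"=5, "flesh"=5, "use"=3
Sum = 20, Count = 4
Average = 20/4 = 5.00
= avg=5.00, min=3, max=7


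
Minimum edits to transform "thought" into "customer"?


Word 1: "thought" (length 7)
Word 2: "customer" (length 8)
One optimal edit sequence (insert/delete/substitute each cost 1):
  1. insert 'c'  (+1)
  2. substitute 't' -> 'u'  (+1)
  3. substitute 'h' -> 's'  (+1)
  4. substitute 'o' -> 't'  (+1)
  5. substitute 'u' -> 'o'  (+1)
  6. substitute 'g' -> 'm'  (+1)
  7. substitute 'h' -> 'e'  (+1)
  8. substitute 't' -> 'r'  (+1)
Total edit operations: 8
Edit distance = 8


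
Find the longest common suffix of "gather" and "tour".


Word 1: "gather"
Word 2: "tour"
Comparing from end:
  Pos -1: 'r' == 'r'
  Pos -2: 'e' != 'u' (stop)
LCS = "r" (length 1)


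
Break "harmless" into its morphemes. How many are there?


Word: "harmless"
Morphemes: harm / -less
Each morpheme carries meaning
= 2 morphemes


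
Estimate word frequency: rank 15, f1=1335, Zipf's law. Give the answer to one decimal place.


Zipf's law: f(r) = f(1) / r
f(1) = 1335
f(15) = 1335 / 15
= 89.0 occurrences


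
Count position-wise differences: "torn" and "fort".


Comparing character by character (same length = 4):
  Pos 0: 't' vs 'f' !=
  Pos 1: 'o' vs 'o' =
  Pos 2: 'r' vs 'r' =
  Pos 3: 'n' vs 't' !=
Hamming distance = 2


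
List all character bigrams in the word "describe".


Word: "describe" (length 8)
Number of bigrams = 8 - 2 + 1 = 7
  Position 0: "de"
  Position 1: "es"
  Position 2: "sc"
  Position 3: "cr"
  Position 4: "ri"
  Position 5: "ib"
  Position 6: "be"
Bigrams = "de", "es", "sc", "cr", "ri", "ib", "be"


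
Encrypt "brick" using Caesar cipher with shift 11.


Word: "brick"
Shift: 11
Each letter → (letter + shift) mod 26:
  'b' (1) + 11 = 12 → 'm'
  'r' (17) + 11 = 2 → 'c'
  'i' (8) + 11 = 19 → 't'
  'c' (2) + 11 = 13 → 'n'
  'k' (10) + 11 = 21 → 'v'
Result = "mctnv"


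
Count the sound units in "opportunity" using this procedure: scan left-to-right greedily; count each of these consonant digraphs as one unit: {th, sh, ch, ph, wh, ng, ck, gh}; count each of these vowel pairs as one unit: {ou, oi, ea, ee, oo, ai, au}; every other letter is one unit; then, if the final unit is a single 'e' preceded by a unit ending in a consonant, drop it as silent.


Word: "opportunity" (11 letters)
Left-to-right scan:
  1. 'o' (letter)
  2. 'p' (letter)
  3. 'p' (letter)
  4. 'o' (letter)
  5. 'r' (letter)
  6. 't' (letter)
  7. 'u' (letter)
  8. 'n' (letter)
  9. 'i' (letter)
  10. 't' (letter)
  11. 'y' (letter)
Units from scan: 11
Sound units = 11 units


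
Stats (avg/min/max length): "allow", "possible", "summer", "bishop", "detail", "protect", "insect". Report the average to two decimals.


Lengths: "allow"=5, "possible"=8, "summer"=6, "bishop"=6, "detail"=6, "protect"=7, "insect"=6
Sum = 44, Count = 7
Average = 44/7 = 6.29
= avg=6.29, min=5, max=8


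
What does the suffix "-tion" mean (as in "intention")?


Suffix: -tion
Example: intention = intend + -tion, with a spelling change
Meaning = act or process


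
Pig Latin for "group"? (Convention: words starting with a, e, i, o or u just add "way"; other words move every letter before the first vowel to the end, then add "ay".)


Word: "group"
Starts with consonant(s) → move to end, add 'ay'
Consonant cluster: "gr"
Pig Latin = "oupgray"


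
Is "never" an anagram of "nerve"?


Word 1: "nerve" → sorted: eenrv
Word 2: "never" → sorted: eenrv
Same letters? eenrv == eenrv
Anagram = Yes


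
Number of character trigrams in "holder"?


Word: "holder" (length 6)
Number of 3-grams = length - 3 + 1 = 6 - 3 + 1
= 4


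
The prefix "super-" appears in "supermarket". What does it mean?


Prefix: super-
As in: supermarket -> super- + market
Meaning = above / beyond


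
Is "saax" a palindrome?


Word: "saax"
Reversed: "xaas"
Forward == Backward? saax != xaas
Palindrome = No


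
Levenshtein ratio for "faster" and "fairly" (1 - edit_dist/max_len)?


Word 1: "faster" (length 6)
Word 2: "fairly" (length 6)
One optimal edit sequence:
  1. keep 'f'
  2. keep 'a'
  3. substitute 's' -> 'i'  (+1)
  4. substitute 't' -> 'r'  (+1)
  5. substitute 'e' -> 'l'  (+1)
  6. substitute 'r' -> 'y'  (+1)
Edit distance = 4
Max length = max(6, 6) = 6
Similarity = 1 - 4/6
= 0.3333


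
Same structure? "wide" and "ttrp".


Pattern of "wide": [0, 1, 2, 3]
Pattern of "ttrp": [0, 0, 1, 2]
Patterns do not match
Same pattern = No


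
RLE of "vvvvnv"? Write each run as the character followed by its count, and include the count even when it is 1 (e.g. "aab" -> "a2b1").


String: "vvvvnv"
Scanning for consecutive runs:
  'v' x 4
  'n' x 1
  'v' x 1
RLE = "v4n1v1"


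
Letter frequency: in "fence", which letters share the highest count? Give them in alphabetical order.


Word: "fence"
Letter counts:
  'c': 1
  'e': 2
  'f': 1
  'n': 1
Maximum count = 2
Most frequent = 'e' (2 times each)


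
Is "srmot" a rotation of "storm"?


Word: "storm", Candidate: "srmot"
Method: check if candidate is substring of word+word
"stormstorm" contains "srmot"? No
Is rotation = No


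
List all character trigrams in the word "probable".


Word: "probable" (length 8)
Number of trigrams = 8 - 3 + 1 = 6
  Position 0: "pro"
  Position 1: "rob"
  Position 2: "oba"
  Position 3: "bab"
  Position 4: "abl"
  Position 5: "ble"
Trigrams = "pro", "rob", "oba", "bab", "abl", "ble"


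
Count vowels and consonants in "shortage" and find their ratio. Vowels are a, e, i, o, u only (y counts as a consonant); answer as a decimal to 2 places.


Word: "shortage"
Vowels (a,e,i,o,u): 3
Consonants: 5
Ratio = 3/5
= 0.60


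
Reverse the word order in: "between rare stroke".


Original: "between rare stroke"
Words (1..n): between | rare | stroke
Reversed (n..1): stroke | rare | between
Result = "stroke rare between"


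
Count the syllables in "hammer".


Word: "hammer"
Syllable breakdown: ham / mer
Counting: 2 parts
= 2 syllables


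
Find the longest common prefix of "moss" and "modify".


Word 1: "moss"
Word 2: "modify"
Comparing from start:
  Pos 0: 'm' == 'm'
  Pos 1: 'o' == 'o'
  Pos 2: 's' != 'd' (stop)
LCP = "mo" (length 2)


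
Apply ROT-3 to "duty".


Word: "duty"
Shift: 3
Each letter → (letter + shift) mod 26:
  'd' (3) + 3 = 6 → 'g'
  'u' (20) + 3 = 23 → 'x'
  't' (19) + 3 = 22 → 'w'
  'y' (24) + 3 = 1 → 'b'
Result = "gxwb"


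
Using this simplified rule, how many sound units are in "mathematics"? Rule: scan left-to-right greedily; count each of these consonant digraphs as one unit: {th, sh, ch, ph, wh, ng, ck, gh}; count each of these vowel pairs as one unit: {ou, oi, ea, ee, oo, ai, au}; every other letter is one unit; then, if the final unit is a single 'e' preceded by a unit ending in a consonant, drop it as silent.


Word: "mathematics" (11 letters)
Left-to-right scan:
  1. 'm' (letter)
  2. 'a' (letter)
  3. 'th' (digraph)
  4. 'e' (letter)
  5. 'm' (letter)
  6. 'a' (letter)
  7. 't' (letter)
  8. 'i' (letter)
  9. 'c' (letter)
  10. 's' (letter)
Units from scan: 10
Sound units = 10 units


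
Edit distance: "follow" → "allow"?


Word 1: "follow" (length 6)
Word 2: "allow" (length 5)
One optimal edit sequence (insert/delete/substitute each cost 1):
  1. delete 'f'  (+1)
  2. substitute 'o' -> 'a'  (+1)
  3. keep 'l'
  4. keep 'l'
  5. keep 'o'
  6. keep 'w'
Total edit operations: 2
Edit distance = 2


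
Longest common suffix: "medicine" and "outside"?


Word 1: "medicine"
Word 2: "outside"
Comparing from end:
  Pos -1: 'e' == 'e'
  Pos -2: 'n' != 'd' (stop)
LCS = "e" (length 1)


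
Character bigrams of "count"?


Word: "count" (length 5)
Number of bigrams = 5 - 2 + 1 = 4
  Position 0: "co"
  Position 1: "ou"
  Position 2: "un"
  Position 3: "nt"
Bigrams = "co", "ou", "un", "nt"


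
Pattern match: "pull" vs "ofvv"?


Pattern of "pull": [0, 1, 2, 2]
Pattern of "ofvv": [0, 1, 2, 2]
Patterns match
Same pattern = Yes


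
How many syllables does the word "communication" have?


Word: "communication"
Syllable breakdown: com-mu-ni-ca-tion
Counting: 5 parts
= 5 syllables


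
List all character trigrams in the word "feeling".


Word: "feeling" (length 7)
Number of trigrams = 7 - 3 + 1 = 5
  Position 0: "fee"
  Position 1: "eel"
  Position 2: "eli"
  Position 3: "lin"
  Position 4: "ing"
Trigrams = "fee", "eel", "eli", "lin", "ing"


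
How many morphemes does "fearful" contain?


Word: "fearful"
Morphemes: fear | -ful
Each morpheme carries meaning
= 2 morphemes


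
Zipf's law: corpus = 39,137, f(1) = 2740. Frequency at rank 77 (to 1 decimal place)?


Zipf's law: f(r) = f(1) / r
f(1) = 2740
f(77) = 2740 / 77
= 35.6 occurrences


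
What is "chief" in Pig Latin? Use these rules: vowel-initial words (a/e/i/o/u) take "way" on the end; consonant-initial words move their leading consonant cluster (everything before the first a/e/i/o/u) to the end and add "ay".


Word: "chief"
Starts with consonant(s) → move to end, add 'ay'
Consonant cluster: "ch"
Pig Latin = "iefchay"


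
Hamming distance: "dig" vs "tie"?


Comparing character by character (same length = 3):
  Pos 0: 'd' vs 't' !=
  Pos 1: 'i' vs 'i' =
  Pos 2: 'g' vs 'e' !=
Hamming distance = 2


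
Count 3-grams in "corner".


Word: "corner" (length 6)
Number of 3-grams = length - 3 + 1 = 6 - 3 + 1
= 4


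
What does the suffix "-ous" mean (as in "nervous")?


Suffix: -ous
Example: nervous (nerve + -ous, with a spelling change)
Meaning = having quality of


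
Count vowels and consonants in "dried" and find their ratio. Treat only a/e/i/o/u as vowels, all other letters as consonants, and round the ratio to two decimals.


Word: "dried"
Vowels (a,e,i,o,u): 2
Consonants: 3
Ratio = 2/3
= 0.67


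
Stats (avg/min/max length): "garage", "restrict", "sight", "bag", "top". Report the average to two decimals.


Lengths: "garage"=6, "restrict"=8, "sight"=5, "bag"=3, "top"=3
Sum = 25, Count = 5
Average = 25/5 = 5.00
= avg=5.00, min=3, max=8


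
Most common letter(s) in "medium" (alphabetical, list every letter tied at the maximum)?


Word: "medium"
Letter counts:
  'd': 1
  'e': 1
  'i': 1
  'm': 2
  'u': 1
Maximum count = 2
Most frequent = 'm' (2 times each)


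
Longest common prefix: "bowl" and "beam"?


Word 1: "bowl"
Word 2: "beam"
Comparing from start:
  Pos 0: 'b' == 'b'
  Pos 1: 'o' != 'e' (stop)
LCP = "b" (length 1)


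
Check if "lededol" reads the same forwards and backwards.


Word: "lededol"
Reversed: "lodedel"
Forward == Backward? lededol != lodedel
Palindrome = No


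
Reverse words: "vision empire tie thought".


Original: "vision empire tie thought"
Words (1..n): vision | empire | tie | thought
Reversed (n..1): thought | tie | empire | vision
Result = "thought tie empire vision"


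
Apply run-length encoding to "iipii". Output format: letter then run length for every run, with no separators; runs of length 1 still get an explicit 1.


String: "iipii"
Scanning for consecutive runs:
  'i' x 2
  'p' x 1
  'i' x 2
RLE = "i2p1i2"


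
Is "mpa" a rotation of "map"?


Word: "map", Candidate: "mpa"
Method: check if candidate is substring of word+word
"mapmap" contains "mpa"? No
Is rotation = No


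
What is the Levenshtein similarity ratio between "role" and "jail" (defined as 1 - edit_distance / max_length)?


Word 1: "role" (length 4)
Word 2: "jail" (length 4)
One optimal edit sequence:
  1. substitute 'r' -> 'j'  (+1)
  2. substitute 'o' -> 'a'  (+1)
  3. substitute 'l' -> 'i'  (+1)
  4. substitute 'e' -> 'l'  (+1)
Edit distance = 4
Max length = max(4, 4) = 4
Similarity = 1 - 4/4
= 0.0000


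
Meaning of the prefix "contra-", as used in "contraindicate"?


Prefix: contra-
As in: contraindicate -> contra- + indicate
Meaning = against


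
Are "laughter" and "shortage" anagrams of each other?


Word 1: "laughter" → sorted: aeghlrtu
Word 2: "shortage" → sorted: aeghorst
Same letters? aeghlrtu != aeghorst
Anagram = No


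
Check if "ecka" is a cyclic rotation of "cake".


Word: "cake", Candidate: "ecka"
Method: check if candidate is substring of word+word
"cakecake" contains "ecka"? No
Is rotation = No


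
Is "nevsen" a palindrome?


Word: "nevsen"
Reversed: "nesven"
Forward == Backward? nevsen != nesven
Palindrome = No


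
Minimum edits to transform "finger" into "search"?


Word 1: "finger" (length 6)
Word 2: "search" (length 6)
One optimal edit sequence (insert/delete/substitute each cost 1):
  1. substitute 'f' -> 's'  (+1)
  2. substitute 'i' -> 'e'  (+1)
  3. substitute 'n' -> 'a'  (+1)
  4. substitute 'g' -> 'r'  (+1)
  5. substitute 'e' -> 'c'  (+1)
  6. substitute 'r' -> 'h'  (+1)
Total edit operations: 6
Edit distance = 6


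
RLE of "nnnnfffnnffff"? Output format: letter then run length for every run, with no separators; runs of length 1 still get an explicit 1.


String: "nnnnfffnnffff"
Scanning for consecutive runs:
  'n' x 4
  'f' x 3
  'n' x 2
  'f' x 4
RLE = "n4f3n2f4"


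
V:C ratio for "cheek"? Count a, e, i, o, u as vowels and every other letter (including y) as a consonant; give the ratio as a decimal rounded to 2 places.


Word: "cheek"
Vowels (a,e,i,o,u): 2
Consonants: 3
Ratio = 2/3
= 0.67


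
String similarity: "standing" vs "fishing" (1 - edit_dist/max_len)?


Word 1: "standing" (length 8)
Word 2: "fishing" (length 7)
One optimal edit sequence:
  1. delete 's'  (+1)
  2. substitute 't' -> 'f'  (+1)
  3. substitute 'a' -> 'i'  (+1)
  4. substitute 'n' -> 's'  (+1)
  5. substitute 'd' -> 'h'  (+1)
  6. keep 'i'
  7. keep 'n'
  8. keep 'g'
Edit distance = 5
Max length = max(8, 7) = 8
Similarity = 1 - 5/8
= 0.3750


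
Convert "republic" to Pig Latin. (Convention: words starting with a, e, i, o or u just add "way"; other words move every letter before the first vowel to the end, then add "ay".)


Word: "republic"
Starts with consonant(s) → move to end, add 'ay'
Consonant cluster: "r"
Pig Latin = "epublicray"


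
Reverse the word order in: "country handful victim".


Original: "country handful victim"
Words (1..n): country | handful | victim
Reversed (n..1): victim | handful | country
Result = "victim handful country"


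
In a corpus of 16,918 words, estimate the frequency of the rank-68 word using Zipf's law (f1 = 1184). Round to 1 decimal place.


Zipf's law: f(r) = f(1) / r
f(1) = 1184
f(68) = 1184 / 68
= 17.4 occurrences


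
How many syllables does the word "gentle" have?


Word: "gentle"
Syllable breakdown: gen / tle
Counting: 2 parts
= 2 syllables


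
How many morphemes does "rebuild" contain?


Word: "rebuild"
Morphemes: re- | build
Each morpheme carries meaning
= 2 morphemes


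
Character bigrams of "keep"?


Word: "keep" (length 4)
Number of bigrams = 4 - 2 + 1 = 3
  Position 0: "ke"
  Position 1: "ee"
  Position 2: "ep"
Bigrams = "ke", "ee", "ep"


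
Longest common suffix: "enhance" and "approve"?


Word 1: "enhance"
Word 2: "approve"
Comparing from end:
  Pos -1: 'e' == 'e'
  Pos -2: 'c' != 'v' (stop)
LCS = "e" (length 1)


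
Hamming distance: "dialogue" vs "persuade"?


Comparing character by character (same length = 8):
  Pos 0: 'd' vs 'p' !=
  Pos 1: 'i' vs 'e' !=
  Pos 2: 'a' vs 'r' !=
  Pos 3: 'l' vs 's' !=
  Pos 4: 'o' vs 'u' !=
  Pos 5: 'g' vs 'a' !=
  Pos 6: 'u' vs 'd' !=
  Pos 7: 'e' vs 'e' =
Hamming distance = 7


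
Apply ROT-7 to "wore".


Word: "wore"
Shift: 7
Each letter → (letter + shift) mod 26:
  'w' (22) + 7 = 3 → 'd'
  'o' (14) + 7 = 21 → 'v'
  'r' (17) + 7 = 24 → 'y'
  'e' (4) + 7 = 11 → 'l'
Result = "dvyl"


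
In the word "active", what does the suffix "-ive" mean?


Suffix: -ive
As in: active -> act + -ive
Meaning = tending to


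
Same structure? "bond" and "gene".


Pattern of "bond": [0, 1, 2, 3]
Pattern of "gene": [0, 1, 2, 1]
Patterns do not match
Same pattern = No


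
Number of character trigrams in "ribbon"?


Word: "ribbon" (length 6)
Number of 3-grams = length - 3 + 1 = 6 - 3 + 1
= 4


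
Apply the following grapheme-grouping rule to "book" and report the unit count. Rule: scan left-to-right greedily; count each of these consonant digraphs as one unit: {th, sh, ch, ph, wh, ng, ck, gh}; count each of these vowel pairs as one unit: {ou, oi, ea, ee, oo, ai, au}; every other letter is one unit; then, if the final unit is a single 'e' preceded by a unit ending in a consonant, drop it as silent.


Word: "book" (4 letters)
Left-to-right scan:
  1. 'b' (letter)
  2. 'oo' (vowel-pair)
  3. 'k' (letter)
Units from scan: 3
Sound units = 3 units


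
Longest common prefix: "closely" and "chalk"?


Word 1: "closely"
Word 2: "chalk"
Comparing from start:
  Pos 0: 'c' == 'c'
  Pos 1: 'l' != 'h' (stop)
LCP = "c" (length 1)


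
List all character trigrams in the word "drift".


Word: "drift" (length 5)
Number of trigrams = 5 - 3 + 1 = 3
  Position 0: "dri"
  Position 1: "rif"
  Position 2: "ift"
Trigrams = "dri", "rif", "ift"


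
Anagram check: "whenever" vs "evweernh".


Word 1: "whenever" → sorted: eeehnrvw
Word 2: "evweernh" → sorted: eeehnrvw
Same letters? eeehnrvw == eeehnrvw
Anagram = Yes


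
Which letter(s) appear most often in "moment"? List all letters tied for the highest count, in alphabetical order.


Word: "moment"
Letter counts:
  'e': 1
  'm': 2
  'n': 1
  'o': 1
  't': 1
Maximum count = 2
Most frequent = 'm' (2 times each)


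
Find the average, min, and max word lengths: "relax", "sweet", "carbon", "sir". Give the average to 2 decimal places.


Lengths: "relax"=5, "sweet"=5, "carbon"=6, "sir"=3
Sum = 19, Count = 4
Average = 19/4 = 4.75
= avg=4.75, min=3, max=6


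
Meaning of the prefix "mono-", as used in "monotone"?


Prefix: mono-
Example: monotone = mono- + tone
Meaning = one


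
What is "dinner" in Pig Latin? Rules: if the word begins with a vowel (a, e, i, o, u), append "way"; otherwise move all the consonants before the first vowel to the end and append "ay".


Word: "dinner"
Starts with consonant(s) → move to end, add 'ay'
Consonant cluster: "d"
Pig Latin = "innerday"


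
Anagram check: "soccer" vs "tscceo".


Word 1: "soccer" → sorted: cceors
Word 2: "tscceo" → sorted: cceost
Same letters? cceors != cceost
Anagram = No


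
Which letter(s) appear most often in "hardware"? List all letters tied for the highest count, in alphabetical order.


Word: "hardware"
Letter counts:
  'a': 2
  'd': 1
  'e': 1
  'h': 1
  'r': 2
  'w': 1
Maximum count = 2
Most frequent = 'a', 'r' (2 times each)


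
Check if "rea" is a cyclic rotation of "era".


Word: "era", Candidate: "rea"
Method: check if candidate is substring of word+word
"eraera" contains "rea"? No
Is rotation = No


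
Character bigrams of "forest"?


Word: "forest" (length 6)
Number of bigrams = 6 - 2 + 1 = 5
  Position 0: "fo"
  Position 1: "or"
  Position 2: "re"
  Position 3: "es"
  Position 4: "st"
Bigrams = "fo", "or", "re", "es", "st"


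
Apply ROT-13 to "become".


Word: "become"
Shift: 13
Each letter → (letter + shift) mod 26:
  'b' (1) + 13 = 14 → 'o'
  'e' (4) + 13 = 17 → 'r'
  'c' (2) + 13 = 15 → 'p'
  'o' (14) + 13 = 1 → 'b'
  'm' (12) + 13 = 25 → 'z'
  'e' (4) + 13 = 17 → 'r'
Result = "orpbzr"


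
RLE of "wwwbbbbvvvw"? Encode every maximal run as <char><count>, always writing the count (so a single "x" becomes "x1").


String: "wwwbbbbvvvw"
Scanning for consecutive runs:
  'w' x 3
  'b' x 4
  'v' x 3
  'w' x 1
RLE = "w3b4v3w1"


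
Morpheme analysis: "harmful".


Word: "harmful"
Morphemes: harm / -ful
Each morpheme carries meaning
= 2 morphemes


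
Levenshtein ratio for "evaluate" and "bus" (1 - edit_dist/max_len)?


Word 1: "evaluate" (length 8)
Word 2: "bus" (length 3)
One optimal edit sequence:
  1. delete 'e'  (+1)
  2. delete 'v'  (+1)
  3. delete 'a'  (+1)
  4. substitute 'l' -> 'b'  (+1)
  5. keep 'u'
  6. delete 'a'  (+1)
  7. delete 't'  (+1)
  8. substitute 'e' -> 's'  (+1)
Edit distance = 7
Max length = max(8, 3) = 8
Similarity = 1 - 7/8
= 0.1250


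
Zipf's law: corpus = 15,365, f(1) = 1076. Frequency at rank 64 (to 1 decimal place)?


Zipf's law: f(r) = f(1) / r
f(1) = 1076
f(64) = 1076 / 64
= 16.8 occurrences


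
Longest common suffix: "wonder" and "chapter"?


Word 1: "wonder"
Word 2: "chapter"
Comparing from end:
  Pos -1: 'r' == 'r'
  Pos -2: 'e' == 'e'
  Pos -3: 'd' != 't' (stop)
LCS = "er" (length 2)


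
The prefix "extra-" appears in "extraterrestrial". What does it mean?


Prefix: extra-
Example: extraterrestrial (extra- + terrestrial)
Meaning = beyond


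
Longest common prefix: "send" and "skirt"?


Word 1: "send"
Word 2: "skirt"
Comparing from start:
  Pos 0: 's' == 's'
  Pos 1: 'e' != 'k' (stop)
LCP = "s" (length 1)


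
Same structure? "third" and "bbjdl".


Pattern of "third": [0, 1, 2, 3, 4]
Pattern of "bbjdl": [0, 0, 1, 2, 3]
Patterns do not match
Same pattern = No


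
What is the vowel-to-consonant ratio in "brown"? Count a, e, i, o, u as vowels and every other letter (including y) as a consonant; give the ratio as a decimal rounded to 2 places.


Word: "brown"
Vowels (a,e,i,o,u): 1
Consonants: 4
Ratio = 1/4
= 0.25


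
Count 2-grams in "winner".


Word: "winner" (length 6)
Number of 2-grams = length - 2 + 1 = 6 - 2 + 1
= 5


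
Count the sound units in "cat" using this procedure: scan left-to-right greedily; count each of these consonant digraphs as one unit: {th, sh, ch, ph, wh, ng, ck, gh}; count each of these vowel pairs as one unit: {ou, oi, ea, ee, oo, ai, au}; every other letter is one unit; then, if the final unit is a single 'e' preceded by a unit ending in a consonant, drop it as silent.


Word: "cat" (3 letters)
Left-to-right scan:
  (1) 'c' (letter)
  (2) 'a' (letter)
  (3) 't' (letter)
Units from scan: 3
Sound units = 3 units


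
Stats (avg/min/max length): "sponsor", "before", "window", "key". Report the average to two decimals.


Lengths: "sponsor"=7, "before"=6, "window"=6, "key"=3
Sum = 22, Count = 4
Average = 22/4 = 5.50
= avg=5.50, min=3, max=7


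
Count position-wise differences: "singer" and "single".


Comparing character by character (same length = 6):
  Pos 0: 's' vs 's' =
  Pos 1: 'i' vs 'i' =
  Pos 2: 'n' vs 'n' =
  Pos 3: 'g' vs 'g' =
  Pos 4: 'e' vs 'l' !=
  Pos 5: 'r' vs 'e' !=
Hamming distance = 2


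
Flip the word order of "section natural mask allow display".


Original: "section natural mask allow display"
Words (1..n): section | natural | mask | allow | display
Reversed (n..1): display | allow | mask | natural | section
Result = "display allow mask natural section"


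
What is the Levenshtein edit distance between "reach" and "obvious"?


Word 1: "reach" (length 5)
Word 2: "obvious" (length 7)
One optimal edit sequence (insert/delete/substitute each cost 1):
  1. insert 'o'  (+1)
  2. insert 'b'  (+1)
  3. substitute 'r' -> 'v'  (+1)
  4. substitute 'e' -> 'i'  (+1)
  5. substitute 'a' -> 'o'  (+1)
  6. substitute 'c' -> 'u'  (+1)
  7. substitute 'h' -> 's'  (+1)
Total edit operations: 7
Edit distance = 7


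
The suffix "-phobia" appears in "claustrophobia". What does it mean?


Suffix: -phobia
Example: claustrophobia (claustro- + -phobia)
Meaning = fear of


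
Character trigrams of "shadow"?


Word: "shadow" (length 6)
Number of trigrams = 6 - 3 + 1 = 4
  Position 0: "sha"
  Position 1: "had"
  Position 2: "ado"
  Position 3: "dow"
Trigrams = "sha", "had", "ado", "dow"


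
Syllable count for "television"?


Word: "television"
Syllable breakdown: tel / e / vi / sion
Counting: 4 parts
= 4 syllables


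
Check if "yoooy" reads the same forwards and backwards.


Word: "yoooy"
Reversed: "yoooy"
Forward == Backward? yoooy == yoooy
Palindrome = Yes


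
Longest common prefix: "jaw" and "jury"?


Word 1: "jaw"
Word 2: "jury"
Comparing from start:
  Pos 0: 'j' == 'j'
  Pos 1: 'a' != 'u' (stop)
LCP = "j" (length 1)


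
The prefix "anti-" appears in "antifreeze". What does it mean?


Prefix: anti-
Example: antifreeze = anti- + freeze
Meaning = against


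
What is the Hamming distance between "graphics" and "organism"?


Comparing character by character (same length = 8):
  Pos 0: 'g' vs 'o' !=
  Pos 1: 'r' vs 'r' =
  Pos 2: 'a' vs 'g' !=
  Pos 3: 'p' vs 'a' !=
  Pos 4: 'h' vs 'n' !=
  Pos 5: 'i' vs 'i' =
  Pos 6: 'c' vs 's' !=
  Pos 7: 's' vs 'm' !=
Hamming distance = 6


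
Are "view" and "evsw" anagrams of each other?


Word 1: "view" → sorted: eivw
Word 2: "evsw" → sorted: esvw
Same letters? eivw != esvw
Anagram = No


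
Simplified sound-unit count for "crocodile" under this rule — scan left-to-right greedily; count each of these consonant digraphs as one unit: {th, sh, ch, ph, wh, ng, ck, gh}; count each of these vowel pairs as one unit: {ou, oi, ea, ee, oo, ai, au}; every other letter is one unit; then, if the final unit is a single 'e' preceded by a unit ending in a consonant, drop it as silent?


Word: "crocodile" (9 letters)
Left-to-right scan:
  [1] 'c' (letter)
  [2] 'r' (letter)
  [3] 'o' (letter)
  [4] 'c' (letter)
  [5] 'o' (letter)
  [6] 'd' (letter)
  [7] 'i' (letter)
  [8] 'l' (letter)
  [9] 'e' (letter)
Units from scan: 9
Final unit is 'e' after a consonant -> drop as silent (-1)
Sound units = 8 units


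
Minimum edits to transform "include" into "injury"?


Word 1: "include" (length 7)
Word 2: "injury" (length 6)
One optimal edit sequence (insert/delete/substitute each cost 1):
  1. keep 'i'
  2. keep 'n'
  3. delete 'c'  (+1)
  4. substitute 'l' -> 'j'  (+1)
  5. keep 'u'
  6. substitute 'd' -> 'r'  (+1)
  7. substitute 'e' -> 'y'  (+1)
Total edit operations: 4
Edit distance = 4


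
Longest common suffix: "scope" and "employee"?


Word 1: "scope"
Word 2: "employee"
Comparing from end:
  Pos -1: 'e' == 'e'
  Pos -2: 'p' != 'e' (stop)
LCS = "e" (length 1)


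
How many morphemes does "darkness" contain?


Word: "darkness"
Morphemes: dark / -ness
Each morpheme carries meaning
= 2 morphemes


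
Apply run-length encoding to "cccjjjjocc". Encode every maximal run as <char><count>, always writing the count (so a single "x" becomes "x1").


String: "cccjjjjocc"
Scanning for consecutive runs:
  'c' x 3
  'j' x 4
  'o' x 1
  'c' x 2
RLE = "c3j4o1c2"
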